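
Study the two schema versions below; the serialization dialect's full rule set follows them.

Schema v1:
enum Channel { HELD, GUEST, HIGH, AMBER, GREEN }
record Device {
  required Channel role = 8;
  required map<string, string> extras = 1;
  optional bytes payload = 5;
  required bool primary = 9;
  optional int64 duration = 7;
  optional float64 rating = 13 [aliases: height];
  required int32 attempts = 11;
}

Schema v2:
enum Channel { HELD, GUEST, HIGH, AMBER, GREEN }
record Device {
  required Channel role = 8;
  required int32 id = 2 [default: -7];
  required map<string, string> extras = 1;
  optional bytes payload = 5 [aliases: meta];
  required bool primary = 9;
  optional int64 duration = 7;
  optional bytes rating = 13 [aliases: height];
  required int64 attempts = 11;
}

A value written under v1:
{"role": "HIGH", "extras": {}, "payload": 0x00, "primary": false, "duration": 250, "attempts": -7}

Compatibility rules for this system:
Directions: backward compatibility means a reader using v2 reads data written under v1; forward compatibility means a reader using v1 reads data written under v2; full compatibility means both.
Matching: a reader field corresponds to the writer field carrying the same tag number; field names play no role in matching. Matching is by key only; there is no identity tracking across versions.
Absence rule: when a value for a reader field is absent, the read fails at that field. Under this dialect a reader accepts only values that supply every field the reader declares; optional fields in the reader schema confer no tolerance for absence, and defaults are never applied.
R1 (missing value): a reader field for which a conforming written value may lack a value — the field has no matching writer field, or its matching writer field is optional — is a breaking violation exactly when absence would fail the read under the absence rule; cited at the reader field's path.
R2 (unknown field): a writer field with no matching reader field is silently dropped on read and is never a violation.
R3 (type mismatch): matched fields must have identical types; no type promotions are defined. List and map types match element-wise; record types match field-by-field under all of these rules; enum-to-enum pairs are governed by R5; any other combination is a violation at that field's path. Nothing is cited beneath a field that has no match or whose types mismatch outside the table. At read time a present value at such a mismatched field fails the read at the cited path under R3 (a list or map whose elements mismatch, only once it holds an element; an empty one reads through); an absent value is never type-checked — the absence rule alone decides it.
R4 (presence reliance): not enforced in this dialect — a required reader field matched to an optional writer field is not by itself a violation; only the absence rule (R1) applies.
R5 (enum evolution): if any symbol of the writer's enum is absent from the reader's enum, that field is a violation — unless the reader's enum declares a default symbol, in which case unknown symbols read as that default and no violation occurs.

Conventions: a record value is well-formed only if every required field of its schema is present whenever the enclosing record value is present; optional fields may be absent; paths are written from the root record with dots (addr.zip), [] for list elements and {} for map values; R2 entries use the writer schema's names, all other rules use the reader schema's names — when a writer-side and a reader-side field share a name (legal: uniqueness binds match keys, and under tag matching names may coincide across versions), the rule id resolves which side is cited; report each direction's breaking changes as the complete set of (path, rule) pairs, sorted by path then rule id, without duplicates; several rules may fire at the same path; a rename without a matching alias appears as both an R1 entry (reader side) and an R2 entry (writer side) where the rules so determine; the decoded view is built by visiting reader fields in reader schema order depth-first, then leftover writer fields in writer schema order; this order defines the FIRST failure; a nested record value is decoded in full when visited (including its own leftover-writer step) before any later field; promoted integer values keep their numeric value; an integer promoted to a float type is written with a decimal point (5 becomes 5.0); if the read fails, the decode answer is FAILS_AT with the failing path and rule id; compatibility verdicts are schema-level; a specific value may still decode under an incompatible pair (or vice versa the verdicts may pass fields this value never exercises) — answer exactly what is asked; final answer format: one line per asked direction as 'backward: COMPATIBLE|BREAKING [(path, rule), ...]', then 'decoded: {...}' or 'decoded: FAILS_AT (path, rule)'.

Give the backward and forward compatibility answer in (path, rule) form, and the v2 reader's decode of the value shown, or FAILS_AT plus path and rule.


in Device below, arrows point writer -> reader
checking backward for Device: reader v2 against writer v1:
  writer required, Channel -> Channel: reader role maps from writer role
  no writer field matches reader id
  writer required, map<string, string> -> map<string, string>: reader extras maps from writer extras
  writer optional, bytes -> bytes: reader payload maps from writer payload
  writer required, bool -> bool: reader primary maps from writer primary
  writer optional, int64 -> int64: reader duration maps from writer duration
  writer optional, float64 -> bytes: reader rating maps from writer rating
  writer required, int32 -> int64: reader attempts maps from writer attempts
  breaking: (attempts, R3)
  breaking: (duration, R1)
  breaking: (id, R1)
  breaking: (payload, R1)
  breaking: (rating, R1)
  breaking: (rating, R3)
  => 6 violation(s): backward is BREAKING for Device
checking forward for Device: reader v1 against writer v2:
  writer required, Channel -> Channel: reader role maps from writer role
  writer required, map<string, string> -> map<string, string>: reader extras maps from writer extras
  writer optional, bytes -> bytes: reader payload maps from writer payload
  writer required, bool -> bool: reader primary maps from writer primary
  writer optional, int64 -> int64: reader duration maps from writer duration
  writer optional, bytes -> float64: reader rating maps from writer rating
  writer required, int64 -> int32: reader attempts maps from writer attempts
  id (writer side), unknown to reader
  breaking: (attempts, R3)
  breaking: (duration, R1)
  breaking: (payload, R1)
  breaking: (rating, R1)
  breaking: (rating, R3)
  => 5 violation(s): forward is BREAKING for Device
migrating the Device value to v2:
  role := "HIGH"
  read fails at id under R1 (no fill)
  => FAILS_AT (id, R1)

backward: BREAKING [(attempts, R3), (duration, R1), (id, R1), (payload, R1), (rating, R1), (rating, R3)]; forward: BREAKING [(attempts, R3), (duration, R1), (payload, R1), (rating, R1), (rating, R3)]; decoded: FAILS_AT (id, R1)


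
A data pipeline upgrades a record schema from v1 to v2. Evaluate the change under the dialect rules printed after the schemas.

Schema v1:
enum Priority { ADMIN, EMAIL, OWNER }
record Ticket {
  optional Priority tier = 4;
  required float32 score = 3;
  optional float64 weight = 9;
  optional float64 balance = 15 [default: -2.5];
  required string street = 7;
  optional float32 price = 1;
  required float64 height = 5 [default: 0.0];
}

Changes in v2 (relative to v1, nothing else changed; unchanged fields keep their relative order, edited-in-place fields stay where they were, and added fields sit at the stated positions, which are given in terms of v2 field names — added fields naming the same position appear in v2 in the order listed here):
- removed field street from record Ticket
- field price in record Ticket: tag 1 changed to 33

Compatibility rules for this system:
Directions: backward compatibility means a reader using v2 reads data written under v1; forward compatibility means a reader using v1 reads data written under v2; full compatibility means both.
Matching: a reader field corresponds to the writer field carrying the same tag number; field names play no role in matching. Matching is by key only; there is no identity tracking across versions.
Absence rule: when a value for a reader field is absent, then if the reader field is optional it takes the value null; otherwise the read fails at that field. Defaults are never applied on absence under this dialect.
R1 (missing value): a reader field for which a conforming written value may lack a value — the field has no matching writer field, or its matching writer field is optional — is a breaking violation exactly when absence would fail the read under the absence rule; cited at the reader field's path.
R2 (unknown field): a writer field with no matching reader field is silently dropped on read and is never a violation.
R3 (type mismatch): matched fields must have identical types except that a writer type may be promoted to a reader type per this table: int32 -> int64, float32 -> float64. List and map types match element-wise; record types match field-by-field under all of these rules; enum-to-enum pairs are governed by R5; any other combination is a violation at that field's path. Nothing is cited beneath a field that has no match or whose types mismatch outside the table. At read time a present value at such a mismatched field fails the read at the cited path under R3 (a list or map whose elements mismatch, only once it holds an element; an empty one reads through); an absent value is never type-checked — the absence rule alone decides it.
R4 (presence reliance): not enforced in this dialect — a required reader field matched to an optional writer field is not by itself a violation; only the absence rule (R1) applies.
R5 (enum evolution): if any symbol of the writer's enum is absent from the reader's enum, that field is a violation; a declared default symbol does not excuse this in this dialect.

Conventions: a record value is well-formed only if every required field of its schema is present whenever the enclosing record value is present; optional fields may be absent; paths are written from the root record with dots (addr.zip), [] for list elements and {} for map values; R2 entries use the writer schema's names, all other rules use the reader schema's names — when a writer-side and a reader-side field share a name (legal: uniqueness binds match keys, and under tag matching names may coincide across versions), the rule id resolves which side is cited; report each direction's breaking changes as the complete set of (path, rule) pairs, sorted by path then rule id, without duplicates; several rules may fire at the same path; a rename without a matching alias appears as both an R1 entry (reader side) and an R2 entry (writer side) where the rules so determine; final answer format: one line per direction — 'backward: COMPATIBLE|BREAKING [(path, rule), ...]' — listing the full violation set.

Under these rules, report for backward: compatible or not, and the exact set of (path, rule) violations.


backward: COMPATIBLE []

arrows below run writer -> reader for Ticket
checking backward for Ticket: reader v2 against writer v1:
  writer optional, Priority -> Priority: reader tier maps from writer tier
  writer required, float32 -> float32: reader score maps from writer score
  writer optional, float64 -> float64: reader weight maps from writer weight
  writer optional, float64 -> float64: reader balance maps from writer balance
  no writer field matches reader price
  writer required, float64 -> float64: reader height maps from writer height
  writer field street has no reader counterpart
  writer field price has no reader counterpart
  => no violations; backward on Ticket: COMPATIBLE
the rest of the Ticket diff is inert for this question:
  removed field street from record Ticket -> fires only in the forward direction of Ticket, which is not asked here
  field price in record Ticket: tag 1 changed to 33 -> inert for the asked Ticket verdict: nothing fires


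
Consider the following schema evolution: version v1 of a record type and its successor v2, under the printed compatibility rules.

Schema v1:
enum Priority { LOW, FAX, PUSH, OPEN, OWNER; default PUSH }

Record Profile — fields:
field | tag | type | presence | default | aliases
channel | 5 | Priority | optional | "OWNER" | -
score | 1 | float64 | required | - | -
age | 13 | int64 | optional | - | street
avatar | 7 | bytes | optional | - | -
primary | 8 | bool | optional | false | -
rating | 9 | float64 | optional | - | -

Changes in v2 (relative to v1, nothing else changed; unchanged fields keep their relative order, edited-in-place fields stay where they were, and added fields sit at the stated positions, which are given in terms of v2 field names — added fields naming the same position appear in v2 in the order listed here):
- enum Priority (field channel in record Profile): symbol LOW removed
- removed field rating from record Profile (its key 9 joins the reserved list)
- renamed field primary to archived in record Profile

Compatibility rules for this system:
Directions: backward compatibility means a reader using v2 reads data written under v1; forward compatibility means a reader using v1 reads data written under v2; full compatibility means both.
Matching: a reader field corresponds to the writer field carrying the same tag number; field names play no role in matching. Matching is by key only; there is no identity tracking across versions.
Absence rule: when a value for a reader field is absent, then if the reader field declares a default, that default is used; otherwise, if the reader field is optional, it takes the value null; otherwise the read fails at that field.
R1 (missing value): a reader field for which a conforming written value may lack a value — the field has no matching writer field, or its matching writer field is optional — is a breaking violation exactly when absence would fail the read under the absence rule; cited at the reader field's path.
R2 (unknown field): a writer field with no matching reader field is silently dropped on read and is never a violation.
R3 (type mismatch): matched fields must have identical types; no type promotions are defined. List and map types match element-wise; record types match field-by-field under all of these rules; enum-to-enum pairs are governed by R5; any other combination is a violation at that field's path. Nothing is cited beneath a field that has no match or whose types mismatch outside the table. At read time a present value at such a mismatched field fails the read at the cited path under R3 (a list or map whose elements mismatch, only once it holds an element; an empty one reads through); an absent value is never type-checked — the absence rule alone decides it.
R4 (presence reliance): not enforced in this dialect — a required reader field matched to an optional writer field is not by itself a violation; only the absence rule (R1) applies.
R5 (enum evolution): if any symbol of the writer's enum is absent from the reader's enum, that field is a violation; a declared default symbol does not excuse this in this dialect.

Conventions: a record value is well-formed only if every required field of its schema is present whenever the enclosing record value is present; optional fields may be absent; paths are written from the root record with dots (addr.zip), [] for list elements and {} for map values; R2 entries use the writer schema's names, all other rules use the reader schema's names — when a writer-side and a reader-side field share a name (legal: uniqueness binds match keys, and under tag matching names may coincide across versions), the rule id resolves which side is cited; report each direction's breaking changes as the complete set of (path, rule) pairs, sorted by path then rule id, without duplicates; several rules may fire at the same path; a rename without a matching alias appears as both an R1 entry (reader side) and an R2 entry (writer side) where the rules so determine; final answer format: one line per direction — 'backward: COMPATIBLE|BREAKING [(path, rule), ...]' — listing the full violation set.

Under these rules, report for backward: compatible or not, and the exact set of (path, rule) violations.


arrows below run writer -> reader for Profile
backward pass over Profile, reader schema v2, writer schema v1:
  channel: Priority -> Priority, writer optional; from channel
  score: float64 -> float64, writer required; from score
  age: int64 -> int64, writer optional; from age
  avatar: bytes -> bytes, writer optional; from avatar
  archived: bool -> bool, writer optional; from primary
  leftover writer field: rating
  rule R5 violated at channel
  backward on Profile therefore BREAKING (1)
the rest of the Profile diff is inert for this question:
  removed field rating from record Profile (its key 9 joins the reserved list) -> no rule fires on it in Profile's dialect; the asked verdict holds
  renamed field primary to archived in record Profile -> no rule fires on it in Profile's dialect; the asked verdict holds

backward: BREAKING [(channel, R5)]


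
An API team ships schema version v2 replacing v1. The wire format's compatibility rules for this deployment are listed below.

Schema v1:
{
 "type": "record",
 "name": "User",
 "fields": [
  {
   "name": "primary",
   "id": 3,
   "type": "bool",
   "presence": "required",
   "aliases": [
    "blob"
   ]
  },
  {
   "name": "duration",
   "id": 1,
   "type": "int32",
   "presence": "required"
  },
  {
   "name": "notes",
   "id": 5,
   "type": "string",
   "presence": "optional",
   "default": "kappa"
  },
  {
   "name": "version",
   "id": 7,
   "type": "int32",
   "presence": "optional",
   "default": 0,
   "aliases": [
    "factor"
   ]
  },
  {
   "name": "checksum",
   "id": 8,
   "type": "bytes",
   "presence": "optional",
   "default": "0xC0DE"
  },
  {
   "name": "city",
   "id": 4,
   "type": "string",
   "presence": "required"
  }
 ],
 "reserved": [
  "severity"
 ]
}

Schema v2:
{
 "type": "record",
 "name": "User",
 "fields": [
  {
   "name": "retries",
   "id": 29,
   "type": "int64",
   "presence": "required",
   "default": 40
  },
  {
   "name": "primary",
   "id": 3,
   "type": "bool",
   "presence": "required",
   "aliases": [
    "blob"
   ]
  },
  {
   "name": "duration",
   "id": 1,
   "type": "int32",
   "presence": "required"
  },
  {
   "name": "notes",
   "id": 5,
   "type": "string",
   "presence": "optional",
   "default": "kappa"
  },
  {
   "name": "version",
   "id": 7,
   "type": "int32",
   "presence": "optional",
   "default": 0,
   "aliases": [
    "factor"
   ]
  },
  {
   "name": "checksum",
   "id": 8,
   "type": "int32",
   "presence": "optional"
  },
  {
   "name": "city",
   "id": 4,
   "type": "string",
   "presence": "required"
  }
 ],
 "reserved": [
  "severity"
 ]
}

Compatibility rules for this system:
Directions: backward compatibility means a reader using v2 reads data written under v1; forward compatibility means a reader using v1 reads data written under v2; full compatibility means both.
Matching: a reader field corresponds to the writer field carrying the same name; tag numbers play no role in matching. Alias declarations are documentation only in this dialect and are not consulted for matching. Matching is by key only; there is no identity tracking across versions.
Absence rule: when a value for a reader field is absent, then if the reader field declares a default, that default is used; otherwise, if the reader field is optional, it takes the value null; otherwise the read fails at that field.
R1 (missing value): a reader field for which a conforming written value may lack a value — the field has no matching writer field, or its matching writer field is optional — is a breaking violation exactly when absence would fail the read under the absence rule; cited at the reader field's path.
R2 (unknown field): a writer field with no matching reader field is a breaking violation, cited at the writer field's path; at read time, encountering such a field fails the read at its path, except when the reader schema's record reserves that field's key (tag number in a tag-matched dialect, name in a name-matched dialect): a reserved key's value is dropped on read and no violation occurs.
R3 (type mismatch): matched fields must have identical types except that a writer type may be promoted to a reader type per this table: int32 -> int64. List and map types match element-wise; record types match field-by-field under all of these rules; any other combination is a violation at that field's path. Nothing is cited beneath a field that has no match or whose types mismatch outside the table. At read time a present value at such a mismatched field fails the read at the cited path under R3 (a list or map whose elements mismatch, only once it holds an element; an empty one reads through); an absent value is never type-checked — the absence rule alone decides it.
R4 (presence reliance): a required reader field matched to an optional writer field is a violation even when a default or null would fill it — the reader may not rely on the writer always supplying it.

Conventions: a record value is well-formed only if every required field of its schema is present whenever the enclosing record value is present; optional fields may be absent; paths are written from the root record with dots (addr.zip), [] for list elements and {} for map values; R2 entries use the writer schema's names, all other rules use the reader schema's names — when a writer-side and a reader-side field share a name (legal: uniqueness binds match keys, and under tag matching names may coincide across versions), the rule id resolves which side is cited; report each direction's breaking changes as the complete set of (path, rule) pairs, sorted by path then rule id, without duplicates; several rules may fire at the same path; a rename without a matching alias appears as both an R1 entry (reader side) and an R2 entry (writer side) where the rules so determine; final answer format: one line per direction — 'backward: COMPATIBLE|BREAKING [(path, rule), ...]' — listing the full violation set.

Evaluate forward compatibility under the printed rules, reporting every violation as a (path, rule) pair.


forward: BREAKING [(checksum, R3), (retries, R2)]

each type pair in User: writer, then reader
forward on User — v1 reading data written by v2:
  primary: paired with writer primary (bool -> bool; writer required)
  duration: paired with writer duration (int32 -> int32; writer required)
  notes: paired with writer notes (string -> string; writer optional)
  version: paired with writer version (int32 -> int32; writer optional)
  checksum: paired with writer checksum (int32 -> bytes; writer optional)
  city: paired with writer city (string -> string; writer required)
  retries (writer side), unknown to reader
  R3 fires at checksum
  R2 fires at retries
  forward on User therefore BREAKING (2)


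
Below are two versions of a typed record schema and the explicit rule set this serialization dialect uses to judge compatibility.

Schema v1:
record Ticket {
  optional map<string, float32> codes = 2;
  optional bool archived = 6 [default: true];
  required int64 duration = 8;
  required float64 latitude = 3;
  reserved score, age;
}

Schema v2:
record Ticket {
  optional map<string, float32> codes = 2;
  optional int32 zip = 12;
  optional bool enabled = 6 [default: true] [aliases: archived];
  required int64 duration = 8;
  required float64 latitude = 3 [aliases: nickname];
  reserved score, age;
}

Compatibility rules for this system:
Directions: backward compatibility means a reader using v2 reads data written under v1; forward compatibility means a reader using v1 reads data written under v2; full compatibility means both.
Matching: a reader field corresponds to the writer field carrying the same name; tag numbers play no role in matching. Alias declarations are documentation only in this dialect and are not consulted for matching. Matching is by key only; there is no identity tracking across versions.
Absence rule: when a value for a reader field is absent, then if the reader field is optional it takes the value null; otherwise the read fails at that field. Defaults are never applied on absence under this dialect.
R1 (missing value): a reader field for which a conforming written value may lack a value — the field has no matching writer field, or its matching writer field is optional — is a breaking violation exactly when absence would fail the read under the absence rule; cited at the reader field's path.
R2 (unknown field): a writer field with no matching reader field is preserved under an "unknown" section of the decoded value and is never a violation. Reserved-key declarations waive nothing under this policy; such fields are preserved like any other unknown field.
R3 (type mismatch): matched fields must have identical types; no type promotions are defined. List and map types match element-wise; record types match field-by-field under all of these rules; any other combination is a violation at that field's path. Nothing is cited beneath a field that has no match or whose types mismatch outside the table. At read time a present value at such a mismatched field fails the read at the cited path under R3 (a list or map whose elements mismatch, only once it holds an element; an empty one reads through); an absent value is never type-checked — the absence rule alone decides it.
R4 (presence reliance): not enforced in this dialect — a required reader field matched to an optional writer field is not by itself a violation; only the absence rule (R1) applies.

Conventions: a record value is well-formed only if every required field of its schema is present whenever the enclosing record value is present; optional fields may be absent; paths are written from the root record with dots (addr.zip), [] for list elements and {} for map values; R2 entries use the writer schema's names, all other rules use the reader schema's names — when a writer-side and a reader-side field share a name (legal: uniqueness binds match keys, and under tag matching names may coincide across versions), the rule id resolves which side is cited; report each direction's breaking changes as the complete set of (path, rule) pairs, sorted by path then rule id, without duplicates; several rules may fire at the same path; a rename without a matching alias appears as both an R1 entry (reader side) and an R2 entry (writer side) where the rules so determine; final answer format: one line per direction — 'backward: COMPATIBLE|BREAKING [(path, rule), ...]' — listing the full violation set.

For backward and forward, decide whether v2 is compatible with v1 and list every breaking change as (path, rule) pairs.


each type pair in Ticket: writer, then reader
backward pass over Ticket, reader schema v2, writer schema v1:
  codes: map<string, float32> -> map<string, float32>, writer optional; from codes
  no writer field matches reader zip
  no writer field matches reader enabled
  duration: int64 -> int64, writer required; from duration
  latitude: float64 -> float64, writer required; from latitude
  archived (writer side), unknown to reader
  => backward: COMPATIBLE
forward pass over Ticket, reader schema v1, writer schema v2:
  codes: map<string, float32> -> map<string, float32>, writer optional; from codes
  no writer field matches reader archived
  duration: int64 -> int64, writer required; from duration
  latitude: float64 -> float64, writer required; from latitude
  zip (writer side), unknown to reader
  enabled (writer side), unknown to reader
  => forward: COMPATIBLE

backward: COMPATIBLE []; forward: COMPATIBLE []


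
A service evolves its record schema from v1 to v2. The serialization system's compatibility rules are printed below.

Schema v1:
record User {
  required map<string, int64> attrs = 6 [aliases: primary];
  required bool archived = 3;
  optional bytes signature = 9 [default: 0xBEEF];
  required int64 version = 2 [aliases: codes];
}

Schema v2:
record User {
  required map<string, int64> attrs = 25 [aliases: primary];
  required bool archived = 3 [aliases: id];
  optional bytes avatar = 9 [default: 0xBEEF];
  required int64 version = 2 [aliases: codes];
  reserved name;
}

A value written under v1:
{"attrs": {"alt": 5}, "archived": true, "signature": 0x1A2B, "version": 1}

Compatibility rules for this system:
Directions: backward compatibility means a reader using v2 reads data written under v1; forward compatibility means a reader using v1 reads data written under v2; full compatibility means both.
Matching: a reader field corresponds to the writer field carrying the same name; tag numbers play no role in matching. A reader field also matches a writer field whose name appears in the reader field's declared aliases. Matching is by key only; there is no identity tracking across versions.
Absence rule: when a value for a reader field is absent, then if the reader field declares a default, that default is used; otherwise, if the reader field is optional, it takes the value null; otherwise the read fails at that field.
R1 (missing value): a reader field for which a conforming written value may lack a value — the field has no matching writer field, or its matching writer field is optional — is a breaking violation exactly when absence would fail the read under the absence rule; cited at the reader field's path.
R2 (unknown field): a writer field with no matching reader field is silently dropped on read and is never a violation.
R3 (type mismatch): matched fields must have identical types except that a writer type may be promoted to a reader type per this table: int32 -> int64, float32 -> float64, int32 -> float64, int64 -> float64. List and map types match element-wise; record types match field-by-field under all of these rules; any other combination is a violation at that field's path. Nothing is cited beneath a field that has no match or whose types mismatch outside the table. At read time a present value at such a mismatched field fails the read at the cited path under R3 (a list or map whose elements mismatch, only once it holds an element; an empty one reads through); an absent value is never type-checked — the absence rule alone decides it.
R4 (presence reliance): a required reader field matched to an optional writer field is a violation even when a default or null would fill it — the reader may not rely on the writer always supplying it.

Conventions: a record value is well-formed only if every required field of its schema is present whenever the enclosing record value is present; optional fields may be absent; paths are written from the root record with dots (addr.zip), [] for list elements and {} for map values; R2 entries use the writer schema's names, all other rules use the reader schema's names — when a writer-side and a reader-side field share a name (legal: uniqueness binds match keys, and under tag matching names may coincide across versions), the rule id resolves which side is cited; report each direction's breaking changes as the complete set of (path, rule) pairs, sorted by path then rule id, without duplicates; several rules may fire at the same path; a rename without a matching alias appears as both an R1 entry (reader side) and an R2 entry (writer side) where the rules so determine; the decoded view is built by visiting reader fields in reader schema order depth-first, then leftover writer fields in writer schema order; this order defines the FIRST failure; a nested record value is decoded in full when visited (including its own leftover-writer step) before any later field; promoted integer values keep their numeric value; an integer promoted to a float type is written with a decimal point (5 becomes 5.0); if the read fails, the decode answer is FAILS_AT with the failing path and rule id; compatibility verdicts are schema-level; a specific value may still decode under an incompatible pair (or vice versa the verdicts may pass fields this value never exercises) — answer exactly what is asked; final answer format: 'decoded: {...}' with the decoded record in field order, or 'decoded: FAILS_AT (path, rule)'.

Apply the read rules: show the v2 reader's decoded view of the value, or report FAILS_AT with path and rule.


decoded: {"attrs": {"alt": 5}, "archived": true, "avatar": 0xBEEF, "version": 1}

arrows below run writer -> reader for User
decode (reader v2):
  attrs := {"alt": 5}
  archived := true
  avatar := 0xBEEF (absent -> default)
  version := 1
  writer signature: unknown -> dropped
  => decoded: {"attrs": {"alt": 5}, "archived": true, "avatar": 0xBEEF, "version": 1}
diffs on User not affecting the asked answer:
  field attrs in record User: tag 6 changed to 25 -> inert under this dialect — no rule fires on User and the result does not move


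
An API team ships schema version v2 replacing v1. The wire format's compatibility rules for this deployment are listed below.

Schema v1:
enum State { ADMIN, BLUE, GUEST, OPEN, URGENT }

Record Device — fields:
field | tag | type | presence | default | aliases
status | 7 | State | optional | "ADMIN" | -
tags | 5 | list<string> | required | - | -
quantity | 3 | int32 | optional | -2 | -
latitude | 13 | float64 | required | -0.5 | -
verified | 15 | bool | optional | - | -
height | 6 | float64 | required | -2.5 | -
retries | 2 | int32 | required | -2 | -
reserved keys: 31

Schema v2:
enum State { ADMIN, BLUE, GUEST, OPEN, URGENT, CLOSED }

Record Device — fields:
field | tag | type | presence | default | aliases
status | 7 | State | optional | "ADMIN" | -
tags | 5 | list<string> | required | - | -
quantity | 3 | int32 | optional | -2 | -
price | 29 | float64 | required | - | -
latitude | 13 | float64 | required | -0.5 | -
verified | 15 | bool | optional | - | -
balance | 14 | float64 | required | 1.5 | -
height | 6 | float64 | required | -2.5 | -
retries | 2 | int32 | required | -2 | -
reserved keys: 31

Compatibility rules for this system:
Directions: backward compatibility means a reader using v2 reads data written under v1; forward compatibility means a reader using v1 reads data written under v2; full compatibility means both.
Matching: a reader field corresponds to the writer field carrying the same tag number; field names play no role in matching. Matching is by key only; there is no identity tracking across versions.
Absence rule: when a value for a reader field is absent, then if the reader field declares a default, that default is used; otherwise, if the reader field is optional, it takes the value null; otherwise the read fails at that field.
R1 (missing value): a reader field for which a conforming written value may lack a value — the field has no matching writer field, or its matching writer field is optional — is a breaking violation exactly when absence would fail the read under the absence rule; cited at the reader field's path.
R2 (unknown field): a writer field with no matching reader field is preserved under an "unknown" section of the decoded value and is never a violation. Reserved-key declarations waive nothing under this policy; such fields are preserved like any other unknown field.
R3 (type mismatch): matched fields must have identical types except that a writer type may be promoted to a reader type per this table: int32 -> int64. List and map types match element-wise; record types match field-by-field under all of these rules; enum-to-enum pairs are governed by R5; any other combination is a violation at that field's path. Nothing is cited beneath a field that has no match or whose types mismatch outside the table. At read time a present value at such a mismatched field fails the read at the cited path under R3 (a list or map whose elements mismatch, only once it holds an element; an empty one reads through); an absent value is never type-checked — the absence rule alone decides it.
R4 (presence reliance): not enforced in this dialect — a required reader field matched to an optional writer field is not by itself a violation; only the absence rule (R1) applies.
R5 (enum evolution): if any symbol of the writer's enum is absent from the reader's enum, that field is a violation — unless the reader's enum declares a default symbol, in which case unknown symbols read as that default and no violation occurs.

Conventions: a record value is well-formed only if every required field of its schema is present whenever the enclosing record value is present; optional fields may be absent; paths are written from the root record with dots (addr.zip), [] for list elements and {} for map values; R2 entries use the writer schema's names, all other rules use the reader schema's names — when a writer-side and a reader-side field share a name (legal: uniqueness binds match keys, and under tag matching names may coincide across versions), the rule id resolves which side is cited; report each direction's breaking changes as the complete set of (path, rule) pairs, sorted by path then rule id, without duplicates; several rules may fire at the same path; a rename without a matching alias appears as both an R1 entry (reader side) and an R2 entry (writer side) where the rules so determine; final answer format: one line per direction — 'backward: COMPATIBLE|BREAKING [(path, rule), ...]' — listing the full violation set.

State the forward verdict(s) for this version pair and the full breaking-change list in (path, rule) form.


forward: BREAKING [(status, R5)]

the writer's type comes first in each Device pair
forward analysis of Device with v1 as reader and v2 as writer:
  status <- status (State -> State, writer optional)
  tags <- tags (list<string> -> list<string>, writer required)
  quantity <- quantity (int32 -> int32, writer optional)
  latitude <- latitude (float64 -> float64, writer required)
  verified <- verified (bool -> bool, writer optional)
  height <- height (float64 -> float64, writer required)
  retries <- retries (int32 -> int32, writer required)
  writer field price has no reader counterpart
  writer field balance has no reader counterpart
  breaking: (status, R5)
  => 1 violation(s): forward is BREAKING for Device
diffs on Device not affecting the asked answer:
  added field price to record Device: required float64, tag 29 (in v2 it sits immediately before latitude) -> affects backward compatibility only, which is not asked
  added field balance to record Device: required float64, tag 14, default 1.5 (in v2 it sits immediately before height) -> triggers nothing under Device's printed rules — same verdict


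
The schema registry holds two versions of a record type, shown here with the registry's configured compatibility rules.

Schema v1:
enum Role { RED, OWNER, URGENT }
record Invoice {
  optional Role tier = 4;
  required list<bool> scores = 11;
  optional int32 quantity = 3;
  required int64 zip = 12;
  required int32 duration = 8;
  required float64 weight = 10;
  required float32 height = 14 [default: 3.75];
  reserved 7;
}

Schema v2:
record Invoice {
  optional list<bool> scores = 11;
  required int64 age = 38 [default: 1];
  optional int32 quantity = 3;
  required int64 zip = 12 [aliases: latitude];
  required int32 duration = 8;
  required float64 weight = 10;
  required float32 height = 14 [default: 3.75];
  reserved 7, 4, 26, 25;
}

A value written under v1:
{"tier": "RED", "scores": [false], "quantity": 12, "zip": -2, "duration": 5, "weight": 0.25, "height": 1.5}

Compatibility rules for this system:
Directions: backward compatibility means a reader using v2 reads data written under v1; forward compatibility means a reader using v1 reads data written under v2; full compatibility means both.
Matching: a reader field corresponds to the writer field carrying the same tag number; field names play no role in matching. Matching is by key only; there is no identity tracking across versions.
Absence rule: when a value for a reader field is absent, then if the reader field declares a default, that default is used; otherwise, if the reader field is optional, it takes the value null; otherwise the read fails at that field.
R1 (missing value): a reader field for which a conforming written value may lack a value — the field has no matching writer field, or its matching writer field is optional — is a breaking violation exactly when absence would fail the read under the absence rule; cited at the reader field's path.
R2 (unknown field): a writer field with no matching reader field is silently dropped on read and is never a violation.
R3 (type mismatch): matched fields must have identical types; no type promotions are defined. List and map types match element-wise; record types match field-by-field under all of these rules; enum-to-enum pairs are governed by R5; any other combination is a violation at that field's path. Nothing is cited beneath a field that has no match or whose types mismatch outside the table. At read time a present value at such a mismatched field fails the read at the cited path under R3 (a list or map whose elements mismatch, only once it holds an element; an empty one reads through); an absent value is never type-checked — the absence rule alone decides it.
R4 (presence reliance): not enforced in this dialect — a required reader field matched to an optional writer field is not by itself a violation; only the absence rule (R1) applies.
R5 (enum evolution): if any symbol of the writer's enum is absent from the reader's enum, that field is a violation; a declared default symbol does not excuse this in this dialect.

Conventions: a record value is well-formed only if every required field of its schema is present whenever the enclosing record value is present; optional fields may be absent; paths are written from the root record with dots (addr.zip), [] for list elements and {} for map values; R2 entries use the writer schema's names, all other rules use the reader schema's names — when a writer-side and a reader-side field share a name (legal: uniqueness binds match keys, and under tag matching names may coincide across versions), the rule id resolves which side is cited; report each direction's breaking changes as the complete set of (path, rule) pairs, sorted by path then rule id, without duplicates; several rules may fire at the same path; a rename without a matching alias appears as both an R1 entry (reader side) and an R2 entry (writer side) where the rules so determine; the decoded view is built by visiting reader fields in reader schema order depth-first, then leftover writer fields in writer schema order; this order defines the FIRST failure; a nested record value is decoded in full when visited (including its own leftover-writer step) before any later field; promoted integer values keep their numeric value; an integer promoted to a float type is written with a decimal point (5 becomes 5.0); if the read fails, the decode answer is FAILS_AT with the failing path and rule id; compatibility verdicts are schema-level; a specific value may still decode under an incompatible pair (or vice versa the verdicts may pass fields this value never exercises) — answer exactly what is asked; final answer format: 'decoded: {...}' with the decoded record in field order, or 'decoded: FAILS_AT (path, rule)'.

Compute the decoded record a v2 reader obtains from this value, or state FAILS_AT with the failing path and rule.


the writer's type comes first in each Invoice pair
migrating the Invoice value to v2:
  scores := [false]
  age := 1 (missing; default applied)
  quantity := 12
  zip := -2
  duration := 5
  weight := 0.25
  height := 1.5
  writer tier: no reader field; dropped
  => decoded: {"scores": [false], "age": 1, "quantity": 12, "zip": -2, "duration": 5, "weight": 0.25, "height": 1.5}
checking off the Invoice differences that do not matter here:
  field scores in record Invoice: required changed to optional -> a verdict-level change on Invoice — the shown value reads the same

decoded: {"scores": [false], "age": 1, "quantity": 12, "zip": -2, "duration": 5, "weight": 0.25, "height": 1.5}
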